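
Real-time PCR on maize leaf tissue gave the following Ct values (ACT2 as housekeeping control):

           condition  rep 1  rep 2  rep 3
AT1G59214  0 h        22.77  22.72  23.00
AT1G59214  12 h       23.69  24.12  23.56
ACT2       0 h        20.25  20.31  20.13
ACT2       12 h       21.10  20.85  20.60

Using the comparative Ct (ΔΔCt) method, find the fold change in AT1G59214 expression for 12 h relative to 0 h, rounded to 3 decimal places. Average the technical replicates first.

0.790

Mean Ct: AT1G59214 0 h 22.830; AT1G59214 12 h 23.790; ACT2 0 h 20.230; ACT2 12 h 20.850
ΔCt(0 h) = 22.830 − 20.230 = 2.600
ΔCt(12 h) = 23.790 − 20.850 = 2.940
ΔΔCt = 2.940 − 2.600 = 0.340
Fold change = 2^(−0.340) = 0.7900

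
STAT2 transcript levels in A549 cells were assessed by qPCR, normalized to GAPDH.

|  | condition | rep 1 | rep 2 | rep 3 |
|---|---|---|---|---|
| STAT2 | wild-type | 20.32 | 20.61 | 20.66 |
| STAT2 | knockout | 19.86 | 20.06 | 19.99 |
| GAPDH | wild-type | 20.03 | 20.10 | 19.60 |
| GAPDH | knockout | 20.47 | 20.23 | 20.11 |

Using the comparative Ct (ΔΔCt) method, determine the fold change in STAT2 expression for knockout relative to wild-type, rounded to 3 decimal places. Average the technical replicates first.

Mean Ct: STAT2 wild-type 20.530; STAT2 knockout 19.970; GAPDH wild-type 19.910; GAPDH knockout 20.270
ΔCt(wild-type) = 20.530 − 19.910 = 0.620
ΔCt(knockout) = 19.970 − 20.270 = -0.300
ΔΔCt = -0.300 − 0.620 = -0.920
Fold change = 2^(−(-0.920)) = 2^0.920 = 1.8921

1.892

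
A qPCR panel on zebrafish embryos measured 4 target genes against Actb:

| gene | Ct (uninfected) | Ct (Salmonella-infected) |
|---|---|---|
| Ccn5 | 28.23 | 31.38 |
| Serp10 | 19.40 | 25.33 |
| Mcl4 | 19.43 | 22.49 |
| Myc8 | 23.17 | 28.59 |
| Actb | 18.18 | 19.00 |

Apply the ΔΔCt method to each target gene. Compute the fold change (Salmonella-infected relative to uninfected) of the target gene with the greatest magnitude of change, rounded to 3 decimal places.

0.029

Ccn5: ΔΔCt = (31.38−19.00) − (28.23−18.18) = 12.38 − 10.05 = 2.33; fold change = 2^-2.33 = 0.199
Serp10: ΔΔCt = (25.33−19.00) − (19.40−18.18) = 6.33 − 1.22 = 5.11; fold change = 2^-5.11 = 0.029
Mcl4: ΔΔCt = (22.49−19.00) − (19.43−18.18) = 3.49 − 1.25 = 2.24; fold change = 2^-2.24 = 0.212
Myc8: ΔΔCt = (28.59−19.00) − (23.17−18.18) = 9.59 − 4.99 = 4.60; fold change = 2^-4.60 = 0.041
Serp10 has the largest |ΔΔCt| = 5.11.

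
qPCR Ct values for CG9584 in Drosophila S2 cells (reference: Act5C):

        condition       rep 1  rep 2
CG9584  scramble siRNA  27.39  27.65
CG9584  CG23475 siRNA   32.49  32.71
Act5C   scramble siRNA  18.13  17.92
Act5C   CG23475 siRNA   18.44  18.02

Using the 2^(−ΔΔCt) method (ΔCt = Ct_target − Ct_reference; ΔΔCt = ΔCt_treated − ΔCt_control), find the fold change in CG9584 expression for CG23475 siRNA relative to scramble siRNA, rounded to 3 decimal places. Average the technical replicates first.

0.034

Mean Ct: CG9584 scramble siRNA 27.520; CG9584 CG23475 siRNA 32.600; Act5C scramble siRNA 18.025; Act5C CG23475 siRNA 18.230
ΔCt(scramble siRNA) = 27.520 − 18.025 = 9.495
ΔCt(CG23475 siRNA) = 32.600 − 18.230 = 14.370
ΔΔCt = 14.370 − 9.495 = 4.875
Fold change = 2^(−4.875) = 0.0341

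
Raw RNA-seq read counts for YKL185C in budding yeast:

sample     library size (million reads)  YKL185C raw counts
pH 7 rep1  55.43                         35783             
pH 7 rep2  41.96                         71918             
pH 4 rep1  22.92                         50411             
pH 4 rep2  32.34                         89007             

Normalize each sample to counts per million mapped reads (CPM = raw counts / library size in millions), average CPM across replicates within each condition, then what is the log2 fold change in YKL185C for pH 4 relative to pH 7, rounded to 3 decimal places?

1.069

CPM(pH 7 rep1) = 35783 / 55.43 = 645.5529
CPM(pH 7 rep2) = 71918 / 41.96 = 1713.9657
CPM(pH 4 rep1) = 50411 / 22.92 = 2199.4328
CPM(pH 4 rep2) = 89007 / 32.34 = 2752.2263
mean CPM(pH 7) = 1179.7593; mean CPM(pH 4) = 2475.8296
Fold change = 2475.8296 / 1179.7593 = 2.09859
log2(2.09859) = 1.0694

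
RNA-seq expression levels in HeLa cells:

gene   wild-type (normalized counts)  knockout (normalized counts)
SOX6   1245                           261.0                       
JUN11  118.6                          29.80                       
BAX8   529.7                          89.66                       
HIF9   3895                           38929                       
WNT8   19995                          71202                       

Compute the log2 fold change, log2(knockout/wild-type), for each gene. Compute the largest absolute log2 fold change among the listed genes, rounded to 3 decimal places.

3.321

log2(261.0/1245) = -2.254  (SOX6)
log2(29.80/118.6) = -1.993  (JUN11)
log2(89.66/529.7) = -2.563  (BAX8)
log2(38929/3895) = 3.321  (HIF9)
log2(71202/19995) = 1.832  (WNT8)
The largest magnitude belongs to HIF9.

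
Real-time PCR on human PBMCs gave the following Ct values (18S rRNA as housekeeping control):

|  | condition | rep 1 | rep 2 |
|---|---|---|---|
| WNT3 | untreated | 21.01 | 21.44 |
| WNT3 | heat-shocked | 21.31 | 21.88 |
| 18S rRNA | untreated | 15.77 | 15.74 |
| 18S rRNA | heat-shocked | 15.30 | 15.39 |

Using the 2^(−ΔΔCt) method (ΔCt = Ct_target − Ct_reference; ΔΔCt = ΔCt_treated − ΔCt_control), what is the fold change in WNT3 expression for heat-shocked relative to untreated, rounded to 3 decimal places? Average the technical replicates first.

Mean Ct: WNT3 untreated 21.225; WNT3 heat-shocked 21.595; 18S rRNA untreated 15.755; 18S rRNA heat-shocked 15.345
ΔCt(untreated) = 21.225 − 15.755 = 5.470
ΔCt(heat-shocked) = 21.595 − 15.345 = 6.250
ΔΔCt = 6.250 − 5.470 = 0.780
Fold change = 2^(−0.780) = 0.5824

0.582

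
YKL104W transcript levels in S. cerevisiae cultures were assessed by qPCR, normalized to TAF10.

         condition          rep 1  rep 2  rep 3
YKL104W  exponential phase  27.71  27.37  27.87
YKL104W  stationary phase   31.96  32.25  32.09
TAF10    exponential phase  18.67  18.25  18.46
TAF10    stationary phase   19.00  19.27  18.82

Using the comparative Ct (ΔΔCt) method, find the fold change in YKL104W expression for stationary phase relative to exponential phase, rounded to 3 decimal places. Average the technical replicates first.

Mean Ct: YKL104W exponential phase 27.650; YKL104W stationary phase 32.100; TAF10 exponential phase 18.460; TAF10 stationary phase 19.030
ΔCt(exponential phase) = 27.650 − 18.460 = 9.190
ΔCt(stationary phase) = 32.100 − 19.030 = 13.070
ΔΔCt = 13.070 − 9.190 = 3.880
Fold change = 2^(−3.880) = 0.0679

0.068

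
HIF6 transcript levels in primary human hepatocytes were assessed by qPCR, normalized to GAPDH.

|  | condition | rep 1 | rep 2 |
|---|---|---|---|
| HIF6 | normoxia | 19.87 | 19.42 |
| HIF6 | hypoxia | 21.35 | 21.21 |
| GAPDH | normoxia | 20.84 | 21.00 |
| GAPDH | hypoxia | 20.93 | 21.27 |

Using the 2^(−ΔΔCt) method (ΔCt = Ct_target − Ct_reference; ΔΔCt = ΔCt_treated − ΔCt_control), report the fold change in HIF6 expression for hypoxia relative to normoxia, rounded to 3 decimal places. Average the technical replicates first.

0.365

Mean Ct: HIF6 normoxia 19.645; HIF6 hypoxia 21.280; GAPDH normoxia 20.920; GAPDH hypoxia 21.100
ΔCt(normoxia) = 19.645 − 20.920 = -1.275
ΔCt(hypoxia) = 21.280 − 21.100 = 0.180
ΔΔCt = 0.180 − (-1.275) = 1.455
Fold change = 2^(−1.455) = 0.3648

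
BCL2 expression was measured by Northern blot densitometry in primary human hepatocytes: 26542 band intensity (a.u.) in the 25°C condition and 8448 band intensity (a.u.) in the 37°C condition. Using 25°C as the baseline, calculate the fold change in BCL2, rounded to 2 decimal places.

Fold change = 8448 / 26542 = 0.318
BCL2 is downregulated.

0.32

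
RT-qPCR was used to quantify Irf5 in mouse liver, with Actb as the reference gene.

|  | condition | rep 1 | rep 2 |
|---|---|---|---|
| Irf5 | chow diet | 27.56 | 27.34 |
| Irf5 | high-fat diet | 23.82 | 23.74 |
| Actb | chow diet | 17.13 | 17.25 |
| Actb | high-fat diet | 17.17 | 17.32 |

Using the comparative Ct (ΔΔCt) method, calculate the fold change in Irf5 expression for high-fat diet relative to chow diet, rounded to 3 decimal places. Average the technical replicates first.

13.223

Mean Ct: Irf5 chow diet 27.450; Irf5 high-fat diet 23.780; Actb chow diet 17.190; Actb high-fat diet 17.245
ΔCt(chow diet) = 27.450 − 17.190 = 10.260
ΔCt(high-fat diet) = 23.780 − 17.245 = 6.535
ΔΔCt = 6.535 − 10.260 = -3.725
Fold change = 2^(−(-3.725)) = 2^3.725 = 13.2232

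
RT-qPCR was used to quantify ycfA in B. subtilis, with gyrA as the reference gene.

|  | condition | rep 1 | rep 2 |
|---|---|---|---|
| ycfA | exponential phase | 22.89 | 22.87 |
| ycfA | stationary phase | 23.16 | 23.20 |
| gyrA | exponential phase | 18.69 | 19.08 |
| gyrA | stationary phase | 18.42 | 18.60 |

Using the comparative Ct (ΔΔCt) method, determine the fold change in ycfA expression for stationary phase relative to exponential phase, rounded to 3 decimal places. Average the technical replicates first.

Mean Ct: ycfA exponential phase 22.880; ycfA stationary phase 23.180; gyrA exponential phase 18.885; gyrA stationary phase 18.510
ΔCt(exponential phase) = 22.880 − 18.885 = 3.995
ΔCt(stationary phase) = 23.180 − 18.510 = 4.670
ΔΔCt = 4.670 − 3.995 = 0.675
Fold change = 2^(−0.675) = 0.6263

0.626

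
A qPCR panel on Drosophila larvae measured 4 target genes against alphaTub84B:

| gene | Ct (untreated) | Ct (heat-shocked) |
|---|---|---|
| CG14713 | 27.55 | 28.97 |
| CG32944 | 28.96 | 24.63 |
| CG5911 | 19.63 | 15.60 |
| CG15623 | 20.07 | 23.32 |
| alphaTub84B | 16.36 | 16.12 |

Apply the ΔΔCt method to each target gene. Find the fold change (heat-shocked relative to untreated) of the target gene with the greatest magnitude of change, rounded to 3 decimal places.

CG14713: ΔΔCt = (28.97−16.12) − (27.55−16.36) = 12.85 − 11.19 = 1.66; fold change = 2^-1.66 = 0.316
CG32944: ΔΔCt = (24.63−16.12) − (28.96−16.36) = 8.51 − 12.60 = -4.09; fold change = 2^4.09 = 17.030
CG5911: ΔΔCt = (15.60−16.12) − (19.63−16.36) = -0.52 − 3.27 = -3.79; fold change = 2^3.79 = 13.833
CG15623: ΔΔCt = (23.32−16.12) − (20.07−16.36) = 7.20 − 3.71 = 3.49; fold change = 2^-3.49 = 0.089
CG32944 has the largest |ΔΔCt| = 4.09.

17.030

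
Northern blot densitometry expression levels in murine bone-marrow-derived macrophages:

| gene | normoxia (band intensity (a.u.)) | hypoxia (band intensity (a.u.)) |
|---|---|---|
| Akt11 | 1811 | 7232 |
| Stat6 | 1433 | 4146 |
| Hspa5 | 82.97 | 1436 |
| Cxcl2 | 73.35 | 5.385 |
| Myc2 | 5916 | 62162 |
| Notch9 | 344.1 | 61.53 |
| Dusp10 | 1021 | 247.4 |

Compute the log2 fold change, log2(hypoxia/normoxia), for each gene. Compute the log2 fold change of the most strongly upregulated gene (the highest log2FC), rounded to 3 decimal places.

4.113

log2(7232/1811) = 1.998  (Akt11)
log2(4146/1433) = 1.533  (Stat6)
log2(1436/82.97) = 4.113  (Hspa5)
log2(5.385/73.35) = -3.768  (Cxcl2)
log2(62162/5916) = 3.393  (Myc2)
log2(61.53/344.1) = -2.483  (Notch9)
log2(247.4/1021) = -2.045  (Dusp10)
Hspa5 is most strongly upregulated.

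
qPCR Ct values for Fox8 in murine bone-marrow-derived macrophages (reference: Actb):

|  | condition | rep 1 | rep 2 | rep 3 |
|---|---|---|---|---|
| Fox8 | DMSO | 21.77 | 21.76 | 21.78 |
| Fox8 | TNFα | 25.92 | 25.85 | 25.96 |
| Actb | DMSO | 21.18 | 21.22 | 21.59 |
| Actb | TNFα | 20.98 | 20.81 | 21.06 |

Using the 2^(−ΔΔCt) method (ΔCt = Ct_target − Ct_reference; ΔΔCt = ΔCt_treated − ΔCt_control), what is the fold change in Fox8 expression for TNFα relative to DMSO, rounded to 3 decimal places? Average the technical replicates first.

Mean Ct: Fox8 DMSO 21.770; Fox8 TNFα 25.910; Actb DMSO 21.330; Actb TNFα 20.950
ΔCt(DMSO) = 21.770 − 21.330 = 0.440
ΔCt(TNFα) = 25.910 − 20.950 = 4.960
ΔΔCt = 4.960 − 0.440 = 4.520
Fold change = 2^(−4.520) = 0.0436

0.044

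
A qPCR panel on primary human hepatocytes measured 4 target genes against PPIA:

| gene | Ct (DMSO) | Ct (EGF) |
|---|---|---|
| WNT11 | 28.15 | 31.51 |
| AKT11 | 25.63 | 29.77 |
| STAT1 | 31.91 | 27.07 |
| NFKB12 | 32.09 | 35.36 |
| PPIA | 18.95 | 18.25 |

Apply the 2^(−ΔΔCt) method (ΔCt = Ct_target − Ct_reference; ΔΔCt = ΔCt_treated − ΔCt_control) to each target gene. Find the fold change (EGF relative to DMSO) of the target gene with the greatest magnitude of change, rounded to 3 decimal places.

WNT11: ΔΔCt = (31.51−18.25) − (28.15−18.95) = 13.26 − 9.20 = 4.06; fold change = 2^-4.06 = 0.060
AKT11: ΔΔCt = (29.77−18.25) − (25.63−18.95) = 11.52 − 6.68 = 4.84; fold change = 2^-4.84 = 0.035
STAT1: ΔΔCt = (27.07−18.25) − (31.91−18.95) = 8.82 − 12.96 = -4.14; fold change = 2^4.14 = 17.630
NFKB12: ΔΔCt = (35.36−18.25) − (32.09−18.95) = 17.11 − 13.14 = 3.97; fold change = 2^-3.97 = 0.064
AKT11 has the largest |ΔΔCt| = 4.84.

0.035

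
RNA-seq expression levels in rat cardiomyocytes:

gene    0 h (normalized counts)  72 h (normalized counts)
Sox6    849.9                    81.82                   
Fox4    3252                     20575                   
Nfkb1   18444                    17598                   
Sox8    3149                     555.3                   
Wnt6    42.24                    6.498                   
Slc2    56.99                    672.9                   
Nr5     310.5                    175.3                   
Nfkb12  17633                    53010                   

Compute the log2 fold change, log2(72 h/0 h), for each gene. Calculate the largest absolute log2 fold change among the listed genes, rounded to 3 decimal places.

log2(81.82/849.9) = -3.377  (Sox6)
log2(20575/3252) = 2.661  (Fox4)
log2(17598/18444) = -0.068  (Nfkb1)
log2(555.3/3149) = -2.504  (Sox8)
log2(6.498/42.24) = -2.701  (Wnt6)
log2(672.9/56.99) = 3.562  (Slc2)
log2(175.3/310.5) = -0.825  (Nr5)
log2(53010/17633) = 1.588  (Nfkb12)
The largest magnitude belongs to Slc2.

3.562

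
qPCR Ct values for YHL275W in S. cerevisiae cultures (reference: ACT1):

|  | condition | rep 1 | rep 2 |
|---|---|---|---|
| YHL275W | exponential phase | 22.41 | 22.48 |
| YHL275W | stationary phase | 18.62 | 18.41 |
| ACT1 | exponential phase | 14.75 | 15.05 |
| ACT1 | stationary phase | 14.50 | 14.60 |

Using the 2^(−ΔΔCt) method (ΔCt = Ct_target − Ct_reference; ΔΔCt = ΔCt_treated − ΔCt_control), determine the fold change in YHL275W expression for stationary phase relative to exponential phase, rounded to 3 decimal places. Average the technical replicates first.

Mean Ct: YHL275W exponential phase 22.445; YHL275W stationary phase 18.515; ACT1 exponential phase 14.900; ACT1 stationary phase 14.550
ΔCt(exponential phase) = 22.445 − 14.900 = 7.545
ΔCt(stationary phase) = 18.515 − 14.550 = 3.965
ΔΔCt = 3.965 − 7.545 = -3.580
Fold change = 2^(−(-3.580)) = 2^3.580 = 11.9588

11.959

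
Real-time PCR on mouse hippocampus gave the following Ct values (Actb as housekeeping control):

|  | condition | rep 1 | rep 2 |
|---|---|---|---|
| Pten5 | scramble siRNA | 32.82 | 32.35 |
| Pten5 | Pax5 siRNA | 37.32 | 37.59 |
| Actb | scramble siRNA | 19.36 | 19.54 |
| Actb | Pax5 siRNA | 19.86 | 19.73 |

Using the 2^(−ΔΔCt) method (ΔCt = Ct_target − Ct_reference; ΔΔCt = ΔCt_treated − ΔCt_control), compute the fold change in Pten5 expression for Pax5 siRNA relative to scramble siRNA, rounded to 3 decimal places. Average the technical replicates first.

0.043

Mean Ct: Pten5 scramble siRNA 32.585; Pten5 Pax5 siRNA 37.455; Actb scramble siRNA 19.450; Actb Pax5 siRNA 19.795
ΔCt(scramble siRNA) = 32.585 − 19.450 = 13.135
ΔCt(Pax5 siRNA) = 37.455 − 19.795 = 17.660
ΔΔCt = 17.660 − 13.135 = 4.525
Fold change = 2^(−4.525) = 0.0434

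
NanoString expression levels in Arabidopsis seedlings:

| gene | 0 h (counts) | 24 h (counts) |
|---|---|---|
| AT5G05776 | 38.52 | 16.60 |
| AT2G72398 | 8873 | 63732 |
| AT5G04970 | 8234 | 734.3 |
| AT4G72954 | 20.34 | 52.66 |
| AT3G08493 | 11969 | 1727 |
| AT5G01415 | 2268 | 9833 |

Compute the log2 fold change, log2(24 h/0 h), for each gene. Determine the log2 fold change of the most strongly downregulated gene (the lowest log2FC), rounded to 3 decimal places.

-3.487

log2(16.60/38.52) = -1.214  (AT5G05776)
log2(63732/8873) = 2.845  (AT2G72398)
log2(734.3/8234) = -3.487  (AT5G04970)
log2(52.66/20.34) = 1.372  (AT4G72954)
log2(1727/11969) = -2.793  (AT3G08493)
log2(9833/2268) = 2.116  (AT5G01415)
AT5G04970 is most strongly downregulated.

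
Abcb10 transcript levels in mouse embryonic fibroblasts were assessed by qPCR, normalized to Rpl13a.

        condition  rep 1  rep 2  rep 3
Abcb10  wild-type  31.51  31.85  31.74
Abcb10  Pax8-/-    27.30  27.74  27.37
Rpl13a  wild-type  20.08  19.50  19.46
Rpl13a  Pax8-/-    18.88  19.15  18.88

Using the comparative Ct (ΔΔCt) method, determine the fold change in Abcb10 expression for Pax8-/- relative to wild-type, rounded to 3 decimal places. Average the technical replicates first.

11.472

Mean Ct: Abcb10 wild-type 31.700; Abcb10 Pax8-/- 27.470; Rpl13a wild-type 19.680; Rpl13a Pax8-/- 18.970
ΔCt(wild-type) = 31.700 − 19.680 = 12.020
ΔCt(Pax8-/-) = 27.470 − 18.970 = 8.500
ΔΔCt = 8.500 − 12.020 = -3.520
Fold change = 2^(−(-3.520)) = 2^3.520 = 11.4716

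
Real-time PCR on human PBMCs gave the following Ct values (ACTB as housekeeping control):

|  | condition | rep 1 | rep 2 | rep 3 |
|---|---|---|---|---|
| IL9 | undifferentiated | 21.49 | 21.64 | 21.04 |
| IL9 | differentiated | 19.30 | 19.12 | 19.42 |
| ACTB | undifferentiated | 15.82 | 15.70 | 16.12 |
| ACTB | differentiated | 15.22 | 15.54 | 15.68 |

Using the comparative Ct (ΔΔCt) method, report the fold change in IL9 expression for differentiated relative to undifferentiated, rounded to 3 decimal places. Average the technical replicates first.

Mean Ct: IL9 undifferentiated 21.390; IL9 differentiated 19.280; ACTB undifferentiated 15.880; ACTB differentiated 15.480
ΔCt(undifferentiated) = 21.390 − 15.880 = 5.510
ΔCt(differentiated) = 19.280 − 15.480 = 3.800
ΔΔCt = 3.800 − 5.510 = -1.710
Fold change = 2^(−(-1.710)) = 2^1.710 = 3.2716

3.272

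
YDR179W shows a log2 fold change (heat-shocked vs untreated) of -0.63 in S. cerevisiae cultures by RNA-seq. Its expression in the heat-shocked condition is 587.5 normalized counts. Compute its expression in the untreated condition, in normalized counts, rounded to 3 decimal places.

Fold change = 2^(-0.63) = 0.6462
untreated expression = 587.5 / 0.6462 = 909.194

909.194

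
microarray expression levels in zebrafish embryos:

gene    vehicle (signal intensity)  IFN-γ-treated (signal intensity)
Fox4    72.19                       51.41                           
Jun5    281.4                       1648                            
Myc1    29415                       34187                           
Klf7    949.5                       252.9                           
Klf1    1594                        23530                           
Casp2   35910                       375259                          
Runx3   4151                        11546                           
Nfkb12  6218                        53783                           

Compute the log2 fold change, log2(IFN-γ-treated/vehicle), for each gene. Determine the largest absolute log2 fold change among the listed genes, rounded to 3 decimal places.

log2(51.41/72.19) = -0.490  (Fox4)
log2(1648/281.4) = 2.550  (Jun5)
log2(34187/29415) = 0.217  (Myc1)
log2(252.9/949.5) = -1.909  (Klf7)
log2(23530/1594) = 3.884  (Klf1)
log2(375259/35910) = 3.385  (Casp2)
log2(11546/4151) = 1.476  (Runx3)
log2(53783/6218) = 3.113  (Nfkb12)
The largest magnitude belongs to Klf1.

3.884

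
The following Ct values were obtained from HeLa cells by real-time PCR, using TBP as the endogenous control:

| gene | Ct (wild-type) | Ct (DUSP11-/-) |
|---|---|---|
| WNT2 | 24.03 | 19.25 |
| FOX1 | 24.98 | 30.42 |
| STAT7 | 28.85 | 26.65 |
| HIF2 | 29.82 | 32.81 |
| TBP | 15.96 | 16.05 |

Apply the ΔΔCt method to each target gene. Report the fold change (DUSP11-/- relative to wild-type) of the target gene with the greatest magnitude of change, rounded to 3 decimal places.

0.025

WNT2: ΔΔCt = (19.25−16.05) − (24.03−15.96) = 3.20 − 8.07 = -4.87; fold change = 2^4.87 = 29.243
FOX1: ΔΔCt = (30.42−16.05) − (24.98−15.96) = 14.37 − 9.02 = 5.35; fold change = 2^-5.35 = 0.025
STAT7: ΔΔCt = (26.65−16.05) − (28.85−15.96) = 10.60 − 12.89 = -2.29; fold change = 2^2.29 = 4.891
HIF2: ΔΔCt = (32.81−16.05) − (29.82−15.96) = 16.76 − 13.86 = 2.90; fold change = 2^-2.90 = 0.134
FOX1 has the largest |ΔΔCt| = 5.35.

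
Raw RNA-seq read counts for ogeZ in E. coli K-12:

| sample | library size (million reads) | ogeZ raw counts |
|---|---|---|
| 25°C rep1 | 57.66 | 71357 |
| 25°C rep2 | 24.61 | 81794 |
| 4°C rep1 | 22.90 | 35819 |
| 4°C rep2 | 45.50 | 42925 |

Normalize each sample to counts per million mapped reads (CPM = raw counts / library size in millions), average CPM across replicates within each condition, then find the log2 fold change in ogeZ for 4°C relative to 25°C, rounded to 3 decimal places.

CPM(25°C rep1) = 71357 / 57.66 = 1237.5477
CPM(25°C rep2) = 81794 / 24.61 = 3323.6083
CPM(4°C rep1) = 35819 / 22.90 = 1564.1485
CPM(4°C rep2) = 42925 / 45.50 = 943.4066
mean CPM(25°C) = 2280.5780; mean CPM(4°C) = 1253.7775
Fold change = 1253.7775 / 2280.5780 = 0.54976
log2(0.54976) = -0.8631

-0.863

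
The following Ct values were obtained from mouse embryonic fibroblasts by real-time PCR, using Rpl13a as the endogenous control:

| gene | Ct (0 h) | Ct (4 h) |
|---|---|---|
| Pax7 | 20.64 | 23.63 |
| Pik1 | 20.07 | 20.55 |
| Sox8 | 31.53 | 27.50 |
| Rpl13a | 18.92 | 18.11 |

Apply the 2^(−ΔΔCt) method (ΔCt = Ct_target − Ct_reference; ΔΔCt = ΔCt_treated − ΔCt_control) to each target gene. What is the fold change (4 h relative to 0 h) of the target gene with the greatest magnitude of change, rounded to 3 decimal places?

Pax7: ΔΔCt = (23.63−18.11) − (20.64−18.92) = 5.52 − 1.72 = 3.80; fold change = 2^-3.80 = 0.072
Pik1: ΔΔCt = (20.55−18.11) − (20.07−18.92) = 2.44 − 1.15 = 1.29; fold change = 2^-1.29 = 0.409
Sox8: ΔΔCt = (27.50−18.11) − (31.53−18.92) = 9.39 − 12.61 = -3.22; fold change = 2^3.22 = 9.318
Pax7 has the largest |ΔΔCt| = 3.80.

0.072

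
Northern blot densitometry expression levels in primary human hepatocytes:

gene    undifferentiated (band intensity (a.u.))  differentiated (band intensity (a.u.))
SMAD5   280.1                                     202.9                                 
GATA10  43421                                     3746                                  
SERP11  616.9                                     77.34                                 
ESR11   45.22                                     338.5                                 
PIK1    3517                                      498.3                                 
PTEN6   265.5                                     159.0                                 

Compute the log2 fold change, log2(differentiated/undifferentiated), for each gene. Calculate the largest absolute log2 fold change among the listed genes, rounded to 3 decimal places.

log2(202.9/280.1) = -0.465  (SMAD5)
log2(3746/43421) = -3.535  (GATA10)
log2(77.34/616.9) = -2.996  (SERP11)
log2(338.5/45.22) = 2.904  (ESR11)
log2(498.3/3517) = -2.819  (PIK1)
log2(159.0/265.5) = -0.740  (PTEN6)
The largest magnitude belongs to GATA10.

3.535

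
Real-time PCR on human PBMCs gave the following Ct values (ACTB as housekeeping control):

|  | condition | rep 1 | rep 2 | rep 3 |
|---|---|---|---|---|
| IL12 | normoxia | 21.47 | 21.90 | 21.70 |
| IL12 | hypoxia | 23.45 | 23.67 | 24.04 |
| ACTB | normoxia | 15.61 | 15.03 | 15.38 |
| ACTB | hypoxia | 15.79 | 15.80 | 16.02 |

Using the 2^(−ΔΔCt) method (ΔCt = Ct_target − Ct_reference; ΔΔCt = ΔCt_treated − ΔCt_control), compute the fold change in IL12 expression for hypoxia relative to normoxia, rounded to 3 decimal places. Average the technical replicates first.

0.354

Mean Ct: IL12 normoxia 21.690; IL12 hypoxia 23.720; ACTB normoxia 15.340; ACTB hypoxia 15.870
ΔCt(normoxia) = 21.690 − 15.340 = 6.350
ΔCt(hypoxia) = 23.720 − 15.870 = 7.850
ΔΔCt = 7.850 − 6.350 = 1.500
Fold change = 2^(−1.500) = 0.3536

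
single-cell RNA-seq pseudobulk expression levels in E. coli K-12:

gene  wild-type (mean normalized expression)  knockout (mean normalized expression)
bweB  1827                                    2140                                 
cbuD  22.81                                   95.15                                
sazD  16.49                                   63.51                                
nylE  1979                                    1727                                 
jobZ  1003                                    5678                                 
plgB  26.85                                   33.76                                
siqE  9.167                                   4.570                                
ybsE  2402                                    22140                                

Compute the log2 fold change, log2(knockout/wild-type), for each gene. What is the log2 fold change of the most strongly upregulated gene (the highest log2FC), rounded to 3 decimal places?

log2(2140/1827) = 0.228  (bweB)
log2(95.15/22.81) = 2.061  (cbuD)
log2(63.51/16.49) = 1.945  (sazD)
log2(1727/1979) = -0.197  (nylE)
log2(5678/1003) = 2.501  (jobZ)
log2(33.76/26.85) = 0.330  (plgB)
log2(4.570/9.167) = -1.004  (siqE)
log2(22140/2402) = 3.204  (ybsE)
ybsE is most strongly upregulated.

3.204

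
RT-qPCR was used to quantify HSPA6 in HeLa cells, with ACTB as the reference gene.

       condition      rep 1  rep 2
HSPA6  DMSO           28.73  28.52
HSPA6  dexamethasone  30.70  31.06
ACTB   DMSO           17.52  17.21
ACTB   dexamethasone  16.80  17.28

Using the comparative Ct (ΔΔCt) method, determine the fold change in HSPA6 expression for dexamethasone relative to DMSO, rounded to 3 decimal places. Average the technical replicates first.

0.167

Mean Ct: HSPA6 DMSO 28.625; HSPA6 dexamethasone 30.880; ACTB DMSO 17.365; ACTB dexamethasone 17.040
ΔCt(DMSO) = 28.625 − 17.365 = 11.260
ΔCt(dexamethasone) = 30.880 − 17.040 = 13.840
ΔΔCt = 13.840 − 11.260 = 2.580
Fold change = 2^(−2.580) = 0.1672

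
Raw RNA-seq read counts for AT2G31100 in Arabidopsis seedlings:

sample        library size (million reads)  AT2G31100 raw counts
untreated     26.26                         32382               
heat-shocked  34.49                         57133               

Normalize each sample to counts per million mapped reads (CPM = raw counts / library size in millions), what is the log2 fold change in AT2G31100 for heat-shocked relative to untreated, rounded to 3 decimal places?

0.426

CPM(untreated) = 32382 / 26.26 = 1233.1302
CPM(heat-shocked) = 57133 / 34.49 = 1656.5091
Fold change = 1656.5091 / 1233.1302 = 1.34334
log2(1.34334) = 0.4258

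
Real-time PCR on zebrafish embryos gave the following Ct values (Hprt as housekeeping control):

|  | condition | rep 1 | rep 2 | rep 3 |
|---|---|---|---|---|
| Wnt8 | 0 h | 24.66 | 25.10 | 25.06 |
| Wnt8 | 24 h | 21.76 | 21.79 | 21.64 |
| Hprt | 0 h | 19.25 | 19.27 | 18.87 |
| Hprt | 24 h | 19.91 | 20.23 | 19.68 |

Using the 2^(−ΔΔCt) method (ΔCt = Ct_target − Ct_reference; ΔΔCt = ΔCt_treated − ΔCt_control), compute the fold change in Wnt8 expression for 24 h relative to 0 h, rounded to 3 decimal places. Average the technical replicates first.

Mean Ct: Wnt8 0 h 24.940; Wnt8 24 h 21.730; Hprt 0 h 19.130; Hprt 24 h 19.940
ΔCt(0 h) = 24.940 − 19.130 = 5.810
ΔCt(24 h) = 21.730 − 19.940 = 1.790
ΔΔCt = 1.790 − 5.810 = -4.020
Fold change = 2^(−(-4.020)) = 2^4.020 = 16.2234

16.223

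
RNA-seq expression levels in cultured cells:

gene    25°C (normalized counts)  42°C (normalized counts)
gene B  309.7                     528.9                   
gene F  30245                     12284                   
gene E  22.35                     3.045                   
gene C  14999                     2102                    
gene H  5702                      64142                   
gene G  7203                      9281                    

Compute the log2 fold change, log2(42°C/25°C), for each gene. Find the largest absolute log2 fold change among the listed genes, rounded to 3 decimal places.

log2(528.9/309.7) = 0.772  (gene B)
log2(12284/30245) = -1.300  (gene F)
log2(3.045/22.35) = -2.876  (gene E)
log2(2102/14999) = -2.835  (gene C)
log2(64142/5702) = 3.492  (gene H)
log2(9281/7203) = 0.366  (gene G)
The largest magnitude belongs to gene H.

3.492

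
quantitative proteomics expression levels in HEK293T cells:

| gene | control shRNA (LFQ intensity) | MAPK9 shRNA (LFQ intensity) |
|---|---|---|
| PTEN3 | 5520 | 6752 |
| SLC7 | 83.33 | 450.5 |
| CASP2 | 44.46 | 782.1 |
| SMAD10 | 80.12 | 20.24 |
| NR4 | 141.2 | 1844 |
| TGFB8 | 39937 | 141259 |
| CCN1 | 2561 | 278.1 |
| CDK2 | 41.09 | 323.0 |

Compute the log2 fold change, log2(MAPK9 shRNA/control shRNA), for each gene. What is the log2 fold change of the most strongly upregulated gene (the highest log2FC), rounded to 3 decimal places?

4.137

log2(6752/5520) = 0.291  (PTEN3)
log2(450.5/83.33) = 2.435  (SLC7)
log2(782.1/44.46) = 4.137  (CASP2)
log2(20.24/80.12) = -1.985  (SMAD10)
log2(1844/141.2) = 3.707  (NR4)
log2(141259/39937) = 1.823  (TGFB8)
log2(278.1/2561) = -3.203  (CCN1)
log2(323.0/41.09) = 2.975  (CDK2)
CASP2 is most strongly upregulated.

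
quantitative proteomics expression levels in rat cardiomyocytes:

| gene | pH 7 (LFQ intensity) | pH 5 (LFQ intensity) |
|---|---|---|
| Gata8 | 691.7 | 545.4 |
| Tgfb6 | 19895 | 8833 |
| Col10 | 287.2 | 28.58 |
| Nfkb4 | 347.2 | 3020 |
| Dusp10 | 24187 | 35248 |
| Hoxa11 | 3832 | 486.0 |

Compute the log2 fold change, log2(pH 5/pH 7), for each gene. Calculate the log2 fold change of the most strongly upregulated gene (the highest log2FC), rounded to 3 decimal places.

log2(545.4/691.7) = -0.343  (Gata8)
log2(8833/19895) = -1.171  (Tgfb6)
log2(28.58/287.2) = -3.329  (Col10)
log2(3020/347.2) = 3.121  (Nfkb4)
log2(35248/24187) = 0.543  (Dusp10)
log2(486.0/3832) = -2.979  (Hoxa11)
Nfkb4 is most strongly upregulated.

3.121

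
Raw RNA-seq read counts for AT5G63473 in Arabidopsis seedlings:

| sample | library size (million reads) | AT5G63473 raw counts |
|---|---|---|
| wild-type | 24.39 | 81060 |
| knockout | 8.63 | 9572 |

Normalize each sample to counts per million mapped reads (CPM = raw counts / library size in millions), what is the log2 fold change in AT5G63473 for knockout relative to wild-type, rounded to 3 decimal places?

-1.583

CPM(wild-type) = 81060 / 24.39 = 3323.4932
CPM(knockout) = 9572 / 8.63 = 1109.1541
Fold change = 1109.1541 / 3323.4932 = 0.33373
log2(0.33373) = -1.5832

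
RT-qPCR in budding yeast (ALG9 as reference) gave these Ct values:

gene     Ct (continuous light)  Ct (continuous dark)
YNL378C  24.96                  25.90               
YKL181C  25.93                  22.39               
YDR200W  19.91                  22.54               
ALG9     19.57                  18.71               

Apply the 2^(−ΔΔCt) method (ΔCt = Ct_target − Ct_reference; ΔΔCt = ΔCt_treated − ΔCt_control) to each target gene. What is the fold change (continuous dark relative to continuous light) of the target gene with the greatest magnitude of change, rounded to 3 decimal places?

YNL378C: ΔΔCt = (25.90−18.71) − (24.96−19.57) = 7.19 − 5.39 = 1.80; fold change = 2^-1.80 = 0.287
YKL181C: ΔΔCt = (22.39−18.71) − (25.93−19.57) = 3.68 − 6.36 = -2.68; fold change = 2^2.68 = 6.409
YDR200W: ΔΔCt = (22.54−18.71) − (19.91−19.57) = 3.83 − 0.34 = 3.49; fold change = 2^-3.49 = 0.089
YDR200W has the largest |ΔΔCt| = 3.49.

0.089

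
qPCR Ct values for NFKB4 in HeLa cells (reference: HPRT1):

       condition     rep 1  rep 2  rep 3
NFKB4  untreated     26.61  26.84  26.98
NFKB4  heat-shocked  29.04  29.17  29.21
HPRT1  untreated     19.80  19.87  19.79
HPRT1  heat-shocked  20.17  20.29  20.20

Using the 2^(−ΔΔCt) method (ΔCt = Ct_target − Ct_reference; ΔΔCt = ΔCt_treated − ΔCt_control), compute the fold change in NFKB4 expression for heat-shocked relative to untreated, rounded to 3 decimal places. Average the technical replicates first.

0.262

Mean Ct: NFKB4 untreated 26.810; NFKB4 heat-shocked 29.140; HPRT1 untreated 19.820; HPRT1 heat-shocked 20.220
ΔCt(untreated) = 26.810 − 19.820 = 6.990
ΔCt(heat-shocked) = 29.140 − 20.220 = 8.920
ΔΔCt = 8.920 − 6.990 = 1.930
Fold change = 2^(−1.930) = 0.2624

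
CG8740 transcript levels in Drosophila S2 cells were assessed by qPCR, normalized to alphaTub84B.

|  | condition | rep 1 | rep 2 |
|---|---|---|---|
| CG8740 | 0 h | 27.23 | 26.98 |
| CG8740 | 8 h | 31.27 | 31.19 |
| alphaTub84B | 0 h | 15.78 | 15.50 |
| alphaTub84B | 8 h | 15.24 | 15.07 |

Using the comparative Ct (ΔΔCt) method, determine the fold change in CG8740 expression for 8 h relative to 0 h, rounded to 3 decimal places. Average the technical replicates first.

Mean Ct: CG8740 0 h 27.105; CG8740 8 h 31.230; alphaTub84B 0 h 15.640; alphaTub84B 8 h 15.155
ΔCt(0 h) = 27.105 − 15.640 = 11.465
ΔCt(8 h) = 31.230 − 15.155 = 16.075
ΔΔCt = 16.075 − 11.465 = 4.610
Fold change = 2^(−4.610) = 0.0409

0.041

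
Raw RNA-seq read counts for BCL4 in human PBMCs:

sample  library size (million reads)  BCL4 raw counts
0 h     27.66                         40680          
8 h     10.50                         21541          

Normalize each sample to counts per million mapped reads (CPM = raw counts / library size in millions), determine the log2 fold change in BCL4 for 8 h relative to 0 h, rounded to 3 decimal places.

CPM(0 h) = 40680 / 27.66 = 1470.7158
CPM(8 h) = 21541 / 10.50 = 2051.5238
Fold change = 2051.5238 / 1470.7158 = 1.39492
log2(1.39492) = 0.4802

0.480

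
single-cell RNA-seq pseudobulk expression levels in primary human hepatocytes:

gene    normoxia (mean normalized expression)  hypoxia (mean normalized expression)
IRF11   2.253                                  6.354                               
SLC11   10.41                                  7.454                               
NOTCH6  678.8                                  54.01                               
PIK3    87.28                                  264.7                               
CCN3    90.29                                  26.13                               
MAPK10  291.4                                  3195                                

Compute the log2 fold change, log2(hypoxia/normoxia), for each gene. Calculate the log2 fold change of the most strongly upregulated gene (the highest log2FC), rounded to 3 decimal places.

3.455

log2(6.354/2.253) = 1.496  (IRF11)
log2(7.454/10.41) = -0.482  (SLC11)
log2(54.01/678.8) = -3.652  (NOTCH6)
log2(264.7/87.28) = 1.601  (PIK3)
log2(26.13/90.29) = -1.789  (CCN3)
log2(3195/291.4) = 3.455  (MAPK10)
MAPK10 is most strongly upregulated.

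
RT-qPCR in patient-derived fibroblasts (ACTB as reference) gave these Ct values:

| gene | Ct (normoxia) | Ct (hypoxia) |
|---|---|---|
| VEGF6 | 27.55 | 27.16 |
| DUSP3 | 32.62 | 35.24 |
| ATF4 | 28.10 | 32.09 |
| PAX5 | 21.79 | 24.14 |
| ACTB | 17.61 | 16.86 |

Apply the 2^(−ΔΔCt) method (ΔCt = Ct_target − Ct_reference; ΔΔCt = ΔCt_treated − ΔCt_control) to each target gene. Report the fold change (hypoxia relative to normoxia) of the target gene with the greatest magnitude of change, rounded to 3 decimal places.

VEGF6: ΔΔCt = (27.16−16.86) − (27.55−17.61) = 10.30 − 9.94 = 0.36; fold change = 2^-0.36 = 0.779
DUSP3: ΔΔCt = (35.24−16.86) − (32.62−17.61) = 18.38 − 15.01 = 3.37; fold change = 2^-3.37 = 0.097
ATF4: ΔΔCt = (32.09−16.86) − (28.10−17.61) = 15.23 − 10.49 = 4.74; fold change = 2^-4.74 = 0.037
PAX5: ΔΔCt = (24.14−16.86) − (21.79−17.61) = 7.28 − 4.18 = 3.10; fold change = 2^-3.10 = 0.117
ATF4 has the largest |ΔΔCt| = 4.74.

0.037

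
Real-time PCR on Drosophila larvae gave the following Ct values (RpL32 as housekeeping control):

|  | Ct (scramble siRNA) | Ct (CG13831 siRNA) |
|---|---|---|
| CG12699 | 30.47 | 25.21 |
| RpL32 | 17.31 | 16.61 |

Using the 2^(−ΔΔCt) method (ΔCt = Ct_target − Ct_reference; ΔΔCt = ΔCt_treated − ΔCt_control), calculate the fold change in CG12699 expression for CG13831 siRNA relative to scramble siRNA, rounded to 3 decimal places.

23.588

ΔCt(scramble siRNA) = 30.470 − 17.310 = 13.160
ΔCt(CG13831 siRNA) = 25.210 − 16.610 = 8.600
ΔΔCt = 8.600 − 13.160 = -4.560
Fold change = 2^(−(-4.560)) = 2^4.560 = 23.5883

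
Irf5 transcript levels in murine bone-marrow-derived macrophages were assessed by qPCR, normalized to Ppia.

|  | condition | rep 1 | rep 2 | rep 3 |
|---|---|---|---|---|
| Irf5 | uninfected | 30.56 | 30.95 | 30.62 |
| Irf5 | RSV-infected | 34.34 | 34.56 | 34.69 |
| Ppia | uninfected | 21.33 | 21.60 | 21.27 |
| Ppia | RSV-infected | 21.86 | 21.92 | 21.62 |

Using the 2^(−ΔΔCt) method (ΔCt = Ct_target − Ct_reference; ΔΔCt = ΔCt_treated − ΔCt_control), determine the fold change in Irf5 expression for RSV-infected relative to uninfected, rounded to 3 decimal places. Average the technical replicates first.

0.093

Mean Ct: Irf5 uninfected 30.710; Irf5 RSV-infected 34.530; Ppia uninfected 21.400; Ppia RSV-infected 21.800
ΔCt(uninfected) = 30.710 − 21.400 = 9.310
ΔCt(RSV-infected) = 34.530 − 21.800 = 12.730
ΔΔCt = 12.730 − 9.310 = 3.420
Fold change = 2^(−3.420) = 0.0934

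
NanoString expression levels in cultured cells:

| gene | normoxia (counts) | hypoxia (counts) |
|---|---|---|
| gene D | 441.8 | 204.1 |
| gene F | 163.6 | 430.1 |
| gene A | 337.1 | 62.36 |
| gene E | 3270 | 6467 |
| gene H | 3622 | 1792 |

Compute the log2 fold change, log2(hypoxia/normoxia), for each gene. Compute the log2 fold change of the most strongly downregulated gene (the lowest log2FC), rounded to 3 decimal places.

-2.434

log2(204.1/441.8) = -1.114  (gene D)
log2(430.1/163.6) = 1.394  (gene F)
log2(62.36/337.1) = -2.434  (gene A)
log2(6467/3270) = 0.984  (gene E)
log2(1792/3622) = -1.015  (gene H)
gene A is most strongly downregulated.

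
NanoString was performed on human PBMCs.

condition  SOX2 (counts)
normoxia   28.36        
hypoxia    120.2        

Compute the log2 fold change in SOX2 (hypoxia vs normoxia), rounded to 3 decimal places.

2.084

Fold change = 120.2 / 28.36 = 4.2384
log2(4.2384) = 2.0835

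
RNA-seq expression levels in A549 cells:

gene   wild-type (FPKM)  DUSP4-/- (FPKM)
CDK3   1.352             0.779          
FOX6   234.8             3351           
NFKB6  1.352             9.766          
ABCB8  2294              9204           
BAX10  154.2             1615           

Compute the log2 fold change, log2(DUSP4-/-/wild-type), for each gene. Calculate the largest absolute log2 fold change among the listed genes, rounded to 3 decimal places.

3.835

log2(0.779/1.352) = -0.795  (CDK3)
log2(3351/234.8) = 3.835  (FOX6)
log2(9.766/1.352) = 2.853  (NFKB6)
log2(9204/2294) = 2.004  (ABCB8)
log2(1615/154.2) = 3.389  (BAX10)
The largest magnitude belongs to FOX6.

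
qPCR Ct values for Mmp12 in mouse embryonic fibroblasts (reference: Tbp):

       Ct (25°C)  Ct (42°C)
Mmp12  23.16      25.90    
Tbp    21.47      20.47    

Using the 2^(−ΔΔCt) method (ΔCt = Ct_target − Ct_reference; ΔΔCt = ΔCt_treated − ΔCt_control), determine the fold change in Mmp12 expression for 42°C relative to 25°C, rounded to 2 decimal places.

ΔCt(25°C) = 23.160 − 21.470 = 1.690
ΔCt(42°C) = 25.900 − 20.470 = 5.430
ΔΔCt = 5.430 − 1.690 = 3.740
Fold change = 2^(−3.740) = 0.075

0.07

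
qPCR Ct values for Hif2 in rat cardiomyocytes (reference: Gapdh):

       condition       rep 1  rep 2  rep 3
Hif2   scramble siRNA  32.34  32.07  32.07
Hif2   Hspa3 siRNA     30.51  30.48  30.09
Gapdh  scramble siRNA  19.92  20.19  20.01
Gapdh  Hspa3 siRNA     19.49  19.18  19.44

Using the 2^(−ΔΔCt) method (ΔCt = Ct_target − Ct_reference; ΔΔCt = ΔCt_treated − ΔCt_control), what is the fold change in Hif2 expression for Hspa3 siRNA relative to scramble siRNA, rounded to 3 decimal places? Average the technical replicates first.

Mean Ct: Hif2 scramble siRNA 32.160; Hif2 Hspa3 siRNA 30.360; Gapdh scramble siRNA 20.040; Gapdh Hspa3 siRNA 19.370
ΔCt(scramble siRNA) = 32.160 − 20.040 = 12.120
ΔCt(Hspa3 siRNA) = 30.360 − 19.370 = 10.990
ΔΔCt = 10.990 − 12.120 = -1.130
Fold change = 2^(−(-1.130)) = 2^1.130 = 2.1886

2.189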